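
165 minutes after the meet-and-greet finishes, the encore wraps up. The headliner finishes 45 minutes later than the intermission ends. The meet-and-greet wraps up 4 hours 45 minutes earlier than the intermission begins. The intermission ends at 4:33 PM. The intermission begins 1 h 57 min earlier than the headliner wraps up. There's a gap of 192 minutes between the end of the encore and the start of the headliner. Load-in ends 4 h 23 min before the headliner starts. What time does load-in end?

12:10 PM

The headliner ends at 4:33 PM + 45 min = 5:18 PM.
The intermission starts at 5:18 PM − 117 min = 3:21 PM.
The meet-and-greet ends at 3:21 PM − 285 min = 10:36 AM.
The encore ends at 10:36 AM + 165 min = 1:21 PM.
The headliner starts at 1:21 PM + 192 min = 4:33 PM.
Load-in ends at 4:33 PM − 263 min = 12:10 PM.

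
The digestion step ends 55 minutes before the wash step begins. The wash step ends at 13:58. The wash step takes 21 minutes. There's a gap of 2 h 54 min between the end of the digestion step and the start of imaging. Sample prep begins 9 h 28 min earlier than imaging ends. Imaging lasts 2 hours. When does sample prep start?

08:08

The wash step starts at 13:58 − 21 min = 13:37.
The digestion step ends at 13:37 − 55 min = 12:42.
Imaging starts at 12:42 + 174 min = 15:36.
Imaging ends at 15:36 + 120 min = 17:36.
Sample prep starts at 17:36 − 568 min = 08:08.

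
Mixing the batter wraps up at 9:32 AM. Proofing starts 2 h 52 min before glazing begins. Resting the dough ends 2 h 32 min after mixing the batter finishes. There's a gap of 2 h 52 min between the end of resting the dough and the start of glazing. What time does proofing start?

12:04 PM

Resting the dough ends at 9:32 AM + 152 min = 12:04 PM.
Glazing starts at 12:04 PM + 172 min = 2:56 PM.
Proofing starts at 2:56 PM − 172 min = 12:04 PM.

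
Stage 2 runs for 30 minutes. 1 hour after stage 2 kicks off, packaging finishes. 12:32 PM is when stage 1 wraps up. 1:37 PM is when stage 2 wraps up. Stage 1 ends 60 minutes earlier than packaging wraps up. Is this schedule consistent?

No

Stage 2 starts at 1:37 PM − 30 min = 1:07 PM.
Packaging ends at 1:07 PM + 60 min = 2:07 PM.
Stage 1 ends at 2:07 PM − 60 min = 1:07 PM.
But stage 1 is also said to end at 12:32 PM — a 35-minute conflict.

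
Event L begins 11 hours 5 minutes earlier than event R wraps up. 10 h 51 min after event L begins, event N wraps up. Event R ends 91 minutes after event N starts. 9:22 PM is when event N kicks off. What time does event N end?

10:39 PM

Event R ends at 9:22 PM + 91 min = 10:53 PM.
Event L starts at 10:53 PM − 665 min = 11:48 AM.
Event N ends at 11:48 AM + 651 min = 10:39 PM.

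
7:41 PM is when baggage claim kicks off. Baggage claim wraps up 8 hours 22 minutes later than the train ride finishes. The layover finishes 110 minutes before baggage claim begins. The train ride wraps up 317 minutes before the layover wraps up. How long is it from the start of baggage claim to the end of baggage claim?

The layover ends at 7:41 PM − 110 min = 5:51 PM.
The train ride ends at 5:51 PM − 317 min = 12:34 PM.
Baggage claim ends at 12:34 PM + 502 min = 8:56 PM.
From 7:41 PM to 8:56 PM is 1 hour 15 minutes.

1 hour 15 minutes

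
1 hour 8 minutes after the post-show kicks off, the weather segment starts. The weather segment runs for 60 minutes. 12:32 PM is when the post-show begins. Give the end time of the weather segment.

2:40 PM

The weather segment starts at 12:32 PM + 68 min = 1:40 PM.
The weather segment ends at 1:40 PM + 60 min = 2:40 PM.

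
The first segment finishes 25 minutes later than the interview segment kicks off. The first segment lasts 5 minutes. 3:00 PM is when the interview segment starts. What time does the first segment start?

3:20 PM

The first segment ends at 3:00 PM + 25 min = 3:25 PM.
The first segment starts at 3:25 PM − 5 min = 3:20 PM.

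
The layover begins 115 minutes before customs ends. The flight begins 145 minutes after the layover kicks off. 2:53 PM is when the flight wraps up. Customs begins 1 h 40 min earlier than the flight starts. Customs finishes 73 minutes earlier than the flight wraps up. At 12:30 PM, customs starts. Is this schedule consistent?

Customs ends at 2:53 PM − 73 min = 1:40 PM.
The layover starts at 1:40 PM − 115 min = 11:45 AM.
The flight starts at 11:45 AM + 145 min = 2:10 PM.
Customs starts at 2:10 PM − 100 min = 12:30 PM.
That matches the stated 12:30 PM, so the schedule is consistent.

Yes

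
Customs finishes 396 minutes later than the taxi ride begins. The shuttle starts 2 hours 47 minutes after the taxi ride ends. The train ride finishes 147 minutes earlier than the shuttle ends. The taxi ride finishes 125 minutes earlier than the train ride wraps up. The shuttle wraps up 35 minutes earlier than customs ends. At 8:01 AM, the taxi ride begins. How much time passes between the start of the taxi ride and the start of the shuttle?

Customs ends at 8:01 AM + 396 min = 2:37 PM.
The shuttle ends at 2:37 PM − 35 min = 2:02 PM.
The train ride ends at 2:02 PM − 147 min = 11:35 AM.
The taxi ride ends at 11:35 AM − 125 min = 9:30 AM.
The shuttle starts at 9:30 AM + 167 min = 12:17 PM.
From 8:01 AM to 12:17 PM is 4 hours 16 minutes.

4 hours 16 minutes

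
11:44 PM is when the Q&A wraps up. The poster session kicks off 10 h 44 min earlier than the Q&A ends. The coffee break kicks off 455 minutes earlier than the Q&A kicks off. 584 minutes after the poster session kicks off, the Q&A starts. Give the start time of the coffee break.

3:09 PM

The poster session starts at 11:44 PM − 644 min = 1:00 PM.
The Q&A starts at 1:00 PM + 584 min = 10:44 PM.
The coffee break starts at 10:44 PM − 455 min = 3:09 PM.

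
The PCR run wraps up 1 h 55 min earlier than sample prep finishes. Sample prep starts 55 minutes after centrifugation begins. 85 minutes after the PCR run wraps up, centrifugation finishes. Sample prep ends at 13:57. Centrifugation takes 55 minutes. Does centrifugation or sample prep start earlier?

centrifugation

The PCR run ends at 13:57 − 115 min = 12:02.
Centrifugation ends at 12:02 + 85 min = 13:27.
Centrifugation starts at 13:27 − 55 min = 12:32.
Sample prep starts at 12:32 + 55 min = 13:27.
Centrifugation starts at 12:32 and sample prep starts at 13:27, so centrifugation is first.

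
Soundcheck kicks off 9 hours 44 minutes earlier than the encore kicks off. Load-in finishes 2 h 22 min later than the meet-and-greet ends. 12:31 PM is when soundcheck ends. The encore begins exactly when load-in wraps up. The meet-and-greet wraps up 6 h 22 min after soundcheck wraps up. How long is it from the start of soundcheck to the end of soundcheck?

1 hour

The meet-and-greet ends at 12:31 PM + 382 min = 6:53 PM.
Load-in ends at 6:53 PM + 142 min = 9:15 PM.
So the encore starts at 9:15 PM.
Soundcheck starts at 9:15 PM − 584 min = 11:31 AM.
From 11:31 AM to 12:31 PM is 1 hour.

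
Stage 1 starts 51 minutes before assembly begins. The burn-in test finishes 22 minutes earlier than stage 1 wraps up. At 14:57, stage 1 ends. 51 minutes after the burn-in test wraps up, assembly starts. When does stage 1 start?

The burn-in test ends at 14:57 − 22 min = 14:35.
Assembly starts at 14:35 + 51 min = 15:26.
Stage 1 starts at 15:26 − 51 min = 14:35.

14:35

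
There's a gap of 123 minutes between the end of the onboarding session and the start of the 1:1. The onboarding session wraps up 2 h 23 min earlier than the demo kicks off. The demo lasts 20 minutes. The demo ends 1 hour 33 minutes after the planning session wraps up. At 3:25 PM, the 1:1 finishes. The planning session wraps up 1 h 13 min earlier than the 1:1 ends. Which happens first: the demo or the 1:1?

The planning session ends at 3:25 PM − 73 min = 2:12 PM.
The demo ends at 2:12 PM + 93 min = 3:45 PM.
The demo starts at 3:45 PM − 20 min = 3:25 PM.
The onboarding session ends at 3:25 PM − 143 min = 1:02 PM.
The 1:1 starts at 1:02 PM + 123 min = 3:05 PM.
The demo starts at 3:25 PM and the 1:1 starts at 3:05 PM, so the 1:1 is first.

the 1:1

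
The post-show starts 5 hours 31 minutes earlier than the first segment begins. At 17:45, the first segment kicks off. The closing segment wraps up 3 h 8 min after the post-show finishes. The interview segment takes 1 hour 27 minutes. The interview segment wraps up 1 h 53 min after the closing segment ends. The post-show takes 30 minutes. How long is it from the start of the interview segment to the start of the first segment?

The post-show starts at 17:45 − 331 min = 12:14.
The post-show ends at 12:14 + 30 min = 12:44.
The closing segment ends at 12:44 + 188 min = 15:52.
The interview segment ends at 15:52 + 113 min = 17:45.
The interview segment starts at 17:45 − 87 min = 16:18.
From 16:18 to 17:45 is 87 minutes.

87 minutes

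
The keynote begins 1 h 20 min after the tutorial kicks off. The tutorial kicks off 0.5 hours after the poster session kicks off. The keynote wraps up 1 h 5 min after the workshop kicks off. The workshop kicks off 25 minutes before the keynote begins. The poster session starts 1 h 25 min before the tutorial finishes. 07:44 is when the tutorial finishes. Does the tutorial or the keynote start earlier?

the tutorial

The poster session starts at 07:44 − 85 min = 06:19.
The tutorial starts at 06:19 + 30 min = 06:49.
The keynote starts at 06:49 + 80 min = 08:09.
The tutorial starts at 06:49 and the keynote starts at 08:09, so the tutorial is first.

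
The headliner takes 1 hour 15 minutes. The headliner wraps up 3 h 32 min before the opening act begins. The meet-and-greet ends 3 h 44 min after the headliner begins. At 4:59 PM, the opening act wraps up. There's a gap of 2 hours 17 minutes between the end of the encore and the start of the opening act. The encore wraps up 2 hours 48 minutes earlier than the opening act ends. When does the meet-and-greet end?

3:25 PM

The encore ends at 4:59 PM − 168 min = 2:11 PM.
The opening act starts at 2:11 PM + 137 min = 4:28 PM.
The headliner ends at 4:28 PM − 212 min = 12:56 PM.
The headliner starts at 12:56 PM − 75 min = 11:41 AM.
The meet-and-greet ends at 11:41 AM + 224 min = 3:25 PM.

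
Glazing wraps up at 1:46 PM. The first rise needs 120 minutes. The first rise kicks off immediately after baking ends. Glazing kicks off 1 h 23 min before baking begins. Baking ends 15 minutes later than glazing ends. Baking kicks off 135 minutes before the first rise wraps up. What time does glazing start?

Baking ends at 1:46 PM + 15 min = 2:01 PM.
So the first rise starts at 2:01 PM.
The first rise ends at 2:01 PM + 120 min = 4:01 PM.
Baking starts at 4:01 PM − 135 min = 1:46 PM.
Glazing starts at 1:46 PM − 83 min = 12:23 PM.

12:23 PM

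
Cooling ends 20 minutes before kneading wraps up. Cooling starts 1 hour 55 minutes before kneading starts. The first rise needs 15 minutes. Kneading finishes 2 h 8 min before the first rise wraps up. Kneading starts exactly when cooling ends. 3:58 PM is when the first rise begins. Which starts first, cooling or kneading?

cooling

The first rise ends at 3:58 PM + 15 min = 4:13 PM.
Kneading ends at 4:13 PM − 128 min = 2:05 PM.
Cooling ends at 2:05 PM − 20 min = 1:45 PM.
So kneading starts at 1:45 PM.
Cooling starts at 1:45 PM − 115 min = 11:50 AM.
Cooling starts at 11:50 AM and kneading starts at 1:45 PM, so cooling is first.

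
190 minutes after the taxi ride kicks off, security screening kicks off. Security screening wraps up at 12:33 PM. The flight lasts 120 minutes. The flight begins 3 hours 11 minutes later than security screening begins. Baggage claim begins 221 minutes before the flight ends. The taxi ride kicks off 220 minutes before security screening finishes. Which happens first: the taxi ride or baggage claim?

The taxi ride starts at 12:33 PM − 220 min = 8:53 AM.
Security screening starts at 8:53 AM + 190 min = 12:03 PM.
The flight starts at 12:03 PM + 191 min = 3:14 PM.
The flight ends at 3:14 PM + 120 min = 5:14 PM.
Baggage claim starts at 5:14 PM − 221 min = 1:33 PM.
The taxi ride starts at 8:53 AM and baggage claim starts at 1:33 PM, so the taxi ride is first.

the taxi ride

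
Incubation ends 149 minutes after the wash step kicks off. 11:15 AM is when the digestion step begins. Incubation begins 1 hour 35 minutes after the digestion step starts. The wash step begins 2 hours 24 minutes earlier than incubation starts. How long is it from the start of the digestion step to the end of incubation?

Incubation starts at 11:15 AM + 95 min = 12:50 PM.
The wash step starts at 12:50 PM − 144 min = 10:26 AM.
Incubation ends at 10:26 AM + 149 min = 12:55 PM.
From 11:15 AM to 12:55 PM is 1 h 40 min.

1 h 40 min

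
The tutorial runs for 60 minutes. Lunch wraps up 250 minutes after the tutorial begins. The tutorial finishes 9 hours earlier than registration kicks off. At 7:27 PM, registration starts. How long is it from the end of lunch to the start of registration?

350 minutes

The tutorial ends at 7:27 PM − 540 min = 10:27 AM.
The tutorial starts at 10:27 AM − 60 min = 9:27 AM.
Lunch ends at 9:27 AM + 250 min = 1:37 PM.
From 1:37 PM to 7:27 PM is 350 minutes.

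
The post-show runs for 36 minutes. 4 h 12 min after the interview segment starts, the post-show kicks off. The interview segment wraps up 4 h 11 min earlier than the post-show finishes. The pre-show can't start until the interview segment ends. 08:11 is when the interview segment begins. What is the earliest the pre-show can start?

08:48

The post-show starts at 08:11 + 252 min = 12:23.
The post-show ends at 12:23 + 36 min = 12:59.
The interview segment ends at 12:59 − 251 min = 08:48.
The pre-show is bounded by the interview segment, so the earliest it can start is 08:48.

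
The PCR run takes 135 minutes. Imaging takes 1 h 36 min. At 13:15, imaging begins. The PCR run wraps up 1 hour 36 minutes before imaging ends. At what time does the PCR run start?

Imaging ends at 13:15 + 96 min = 14:51.
The PCR run ends at 14:51 − 96 min = 13:15.
The PCR run starts at 13:15 − 135 min = 11:00.

11:00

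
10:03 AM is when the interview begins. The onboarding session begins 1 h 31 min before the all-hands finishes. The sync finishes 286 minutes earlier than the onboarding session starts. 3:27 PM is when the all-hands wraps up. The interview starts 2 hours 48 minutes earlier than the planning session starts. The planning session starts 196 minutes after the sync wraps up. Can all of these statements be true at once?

The onboarding session starts at 3:27 PM − 91 min = 1:56 PM.
The sync ends at 1:56 PM − 286 min = 9:10 AM.
The planning session starts at 9:10 AM + 196 min = 12:26 PM.
The interview starts at 12:26 PM − 168 min = 9:38 AM.
But the interview is also said to start at 10:03 AM — a 25-minute conflict.

No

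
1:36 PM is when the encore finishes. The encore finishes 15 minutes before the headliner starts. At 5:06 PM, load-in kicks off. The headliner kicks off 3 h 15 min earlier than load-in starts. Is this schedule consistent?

The headliner starts at 5:06 PM − 195 min = 1:51 PM.
The encore ends at 1:51 PM − 15 min = 1:36 PM.
That matches the stated 1:36 PM, so the schedule is consistent.

Yes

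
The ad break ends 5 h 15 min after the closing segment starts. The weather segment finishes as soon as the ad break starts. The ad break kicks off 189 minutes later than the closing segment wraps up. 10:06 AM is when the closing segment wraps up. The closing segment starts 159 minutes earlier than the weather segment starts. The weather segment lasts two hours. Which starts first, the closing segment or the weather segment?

the closing segment

The ad break starts at 10:06 AM + 189 min = 1:15 PM.
So the weather segment ends at 1:15 PM.
The weather segment starts at 1:15 PM − 120 min = 11:15 AM.
The closing segment starts at 11:15 AM − 159 min = 8:36 AM.
The closing segment starts at 8:36 AM and the weather segment starts at 11:15 AM, so the closing segment is first.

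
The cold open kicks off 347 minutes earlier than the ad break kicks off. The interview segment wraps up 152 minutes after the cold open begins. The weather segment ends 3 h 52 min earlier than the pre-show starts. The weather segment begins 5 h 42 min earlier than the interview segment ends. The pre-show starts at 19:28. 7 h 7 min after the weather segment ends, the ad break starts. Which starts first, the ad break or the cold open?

The weather segment ends at 19:28 − 232 min = 15:36.
The ad break starts at 15:36 + 427 min = 22:43.
The cold open starts at 22:43 − 347 min = 16:56.
The ad break starts at 22:43 and the cold open starts at 16:56, so the cold open is first.

the cold open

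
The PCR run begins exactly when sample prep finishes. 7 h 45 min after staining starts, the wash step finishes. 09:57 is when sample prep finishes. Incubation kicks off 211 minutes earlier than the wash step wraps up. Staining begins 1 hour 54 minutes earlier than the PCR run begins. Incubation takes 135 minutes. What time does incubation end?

14:32

The PCR run starts at 09:57.
Staining starts at 09:57 − 114 min = 08:03.
The wash step ends at 08:03 + 465 min = 15:48.
Incubation starts at 15:48 − 211 min = 12:17.
Incubation ends at 12:17 + 135 min = 14:32.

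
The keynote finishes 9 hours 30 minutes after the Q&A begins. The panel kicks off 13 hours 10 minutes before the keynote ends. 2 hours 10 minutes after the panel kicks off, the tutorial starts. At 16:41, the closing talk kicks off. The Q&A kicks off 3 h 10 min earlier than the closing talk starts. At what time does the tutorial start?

The Q&A starts at 16:41 − 190 min = 13:31.
The keynote ends at 13:31 + 570 min = 23:01.
The panel starts at 23:01 − 790 min = 09:51.
The tutorial starts at 09:51 + 130 min = 12:01.

12:01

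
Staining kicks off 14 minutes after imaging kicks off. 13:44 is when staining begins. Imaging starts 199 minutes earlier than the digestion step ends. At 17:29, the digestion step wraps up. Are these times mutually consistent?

No

Imaging starts at 17:29 − 199 min = 14:10.
Staining starts at 14:10 + 14 min = 14:24.
But staining is also said to start at 13:44 — a 40-minute conflict.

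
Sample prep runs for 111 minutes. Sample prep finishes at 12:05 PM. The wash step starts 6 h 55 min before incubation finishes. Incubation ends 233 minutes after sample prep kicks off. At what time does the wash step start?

7:12 AM

Sample prep starts at 12:05 PM − 111 min = 10:14 AM.
Incubation ends at 10:14 AM + 233 min = 2:07 PM.
The wash step starts at 2:07 PM − 415 min = 7:12 AM.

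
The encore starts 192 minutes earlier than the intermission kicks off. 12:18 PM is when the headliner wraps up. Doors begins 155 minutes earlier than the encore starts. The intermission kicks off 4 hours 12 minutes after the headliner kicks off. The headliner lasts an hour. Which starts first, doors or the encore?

The headliner starts at 12:18 PM − 60 min = 11:18 AM.
The intermission starts at 11:18 AM + 252 min = 3:30 PM.
The encore starts at 3:30 PM − 192 min = 12:18 PM.
Doors starts at 12:18 PM − 155 min = 9:43 AM.
Doors starts at 9:43 AM and the encore starts at 12:18 PM, so doors is first.

doors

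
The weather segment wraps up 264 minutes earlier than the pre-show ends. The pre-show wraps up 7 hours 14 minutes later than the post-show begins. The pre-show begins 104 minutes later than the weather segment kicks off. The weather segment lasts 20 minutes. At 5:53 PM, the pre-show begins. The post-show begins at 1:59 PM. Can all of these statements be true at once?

The pre-show ends at 1:59 PM + 434 min = 9:13 PM.
The weather segment ends at 9:13 PM − 264 min = 4:49 PM.
The weather segment starts at 4:49 PM − 20 min = 4:29 PM.
The pre-show starts at 4:29 PM + 104 min = 6:13 PM.
But the pre-show is also said to start at 5:53 PM — a 20-minute conflict.

No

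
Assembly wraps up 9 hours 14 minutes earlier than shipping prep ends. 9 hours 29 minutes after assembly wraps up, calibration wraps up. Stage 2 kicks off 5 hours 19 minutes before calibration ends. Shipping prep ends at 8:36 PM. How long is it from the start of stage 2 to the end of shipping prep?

5 h 4 min

Assembly ends at 8:36 PM − 554 min = 11:22 AM.
Calibration ends at 11:22 AM + 569 min = 8:51 PM.
Stage 2 starts at 8:51 PM − 319 min = 3:32 PM.
From 3:32 PM to 8:36 PM is 5 h 4 min.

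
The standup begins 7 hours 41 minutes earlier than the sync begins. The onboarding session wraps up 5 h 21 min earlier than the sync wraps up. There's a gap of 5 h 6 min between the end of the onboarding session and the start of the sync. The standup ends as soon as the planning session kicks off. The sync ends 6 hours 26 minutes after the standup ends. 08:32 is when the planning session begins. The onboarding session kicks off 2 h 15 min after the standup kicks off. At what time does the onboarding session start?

The standup ends at 08:32.
The sync ends at 08:32 + 386 min = 14:58.
The onboarding session ends at 14:58 − 321 min = 09:37.
The sync starts at 09:37 + 306 min = 14:43.
The standup starts at 14:43 − 461 min = 07:02.
The onboarding session starts at 07:02 + 135 min = 09:17.

09:17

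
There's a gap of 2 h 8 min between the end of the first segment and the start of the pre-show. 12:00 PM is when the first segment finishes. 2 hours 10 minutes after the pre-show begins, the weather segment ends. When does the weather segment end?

The pre-show starts at 12:00 PM + 128 min = 2:08 PM.
The weather segment ends at 2:08 PM + 130 min = 4:18 PM.

4:18 PM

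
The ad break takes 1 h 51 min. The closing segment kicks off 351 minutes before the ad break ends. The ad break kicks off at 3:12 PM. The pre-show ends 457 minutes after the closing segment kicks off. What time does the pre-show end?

The ad break ends at 3:12 PM + 111 min = 5:03 PM.
The closing segment starts at 5:03 PM − 351 min = 11:12 AM.
The pre-show ends at 11:12 AM + 457 min = 6:49 PM.

6:49 PM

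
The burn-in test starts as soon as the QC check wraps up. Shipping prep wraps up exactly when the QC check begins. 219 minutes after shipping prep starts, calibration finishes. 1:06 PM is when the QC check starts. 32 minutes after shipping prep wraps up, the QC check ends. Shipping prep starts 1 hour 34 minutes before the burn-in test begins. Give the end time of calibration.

Shipping prep ends at 1:06 PM.
The QC check ends at 1:06 PM + 32 min = 1:38 PM.
So the burn-in test starts at 1:38 PM.
Shipping prep starts at 1:38 PM − 94 min = 12:04 PM.
Calibration ends at 12:04 PM + 219 min = 3:43 PM.

3:43 PM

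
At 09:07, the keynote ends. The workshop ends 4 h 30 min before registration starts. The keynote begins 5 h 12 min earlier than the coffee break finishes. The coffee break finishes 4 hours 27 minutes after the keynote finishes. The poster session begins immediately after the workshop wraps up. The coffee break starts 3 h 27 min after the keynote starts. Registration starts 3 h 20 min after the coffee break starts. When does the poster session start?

The coffee break ends at 09:07 + 267 min = 13:34.
The keynote starts at 13:34 − 312 min = 08:22.
The coffee break starts at 08:22 + 207 min = 11:49.
Registration starts at 11:49 + 200 min = 15:09.
The workshop ends at 15:09 − 270 min = 10:39.
So the poster session starts at 10:39.

10:39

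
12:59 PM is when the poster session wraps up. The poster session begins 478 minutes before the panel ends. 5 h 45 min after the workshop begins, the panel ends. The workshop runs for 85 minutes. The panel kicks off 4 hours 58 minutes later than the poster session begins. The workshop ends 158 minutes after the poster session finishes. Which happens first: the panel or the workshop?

the workshop

The workshop ends at 12:59 PM + 158 min = 3:37 PM.
The workshop starts at 3:37 PM − 85 min = 2:12 PM.
The panel ends at 2:12 PM + 345 min = 7:57 PM.
The poster session starts at 7:57 PM − 478 min = 11:59 AM.
The panel starts at 11:59 AM + 298 min = 4:57 PM.
The panel starts at 4:57 PM and the workshop starts at 2:12 PM, so the workshop is first.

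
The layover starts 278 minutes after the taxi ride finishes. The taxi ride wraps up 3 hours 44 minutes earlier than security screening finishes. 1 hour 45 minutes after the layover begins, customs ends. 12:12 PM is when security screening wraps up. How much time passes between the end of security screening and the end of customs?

The taxi ride ends at 12:12 PM − 224 min = 8:28 AM.
The layover starts at 8:28 AM + 278 min = 1:06 PM.
Customs ends at 1:06 PM + 105 min = 2:51 PM.
From 12:12 PM to 2:51 PM is 159 minutes.

159 minutes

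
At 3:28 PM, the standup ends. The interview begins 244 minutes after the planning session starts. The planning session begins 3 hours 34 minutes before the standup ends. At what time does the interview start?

3:58 PM

The planning session starts at 3:28 PM − 214 min = 11:54 AM.
The interview starts at 11:54 AM + 244 min = 3:58 PM.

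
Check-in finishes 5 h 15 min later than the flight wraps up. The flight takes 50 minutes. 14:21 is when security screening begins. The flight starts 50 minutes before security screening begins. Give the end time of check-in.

The flight starts at 14:21 − 50 min = 13:31.
The flight ends at 13:31 + 50 min = 14:21.
Check-in ends at 14:21 + 315 min = 19:36.

19:36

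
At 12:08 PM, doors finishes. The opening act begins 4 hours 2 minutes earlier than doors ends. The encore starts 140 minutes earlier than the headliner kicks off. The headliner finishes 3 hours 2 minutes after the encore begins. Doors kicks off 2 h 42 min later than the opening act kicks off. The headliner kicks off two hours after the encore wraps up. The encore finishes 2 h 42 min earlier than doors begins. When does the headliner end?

10:48 AM

The opening act starts at 12:08 PM − 242 min = 8:06 AM.
Doors starts at 8:06 AM + 162 min = 10:48 AM.
The encore ends at 10:48 AM − 162 min = 8:06 AM.
The headliner starts at 8:06 AM + 120 min = 10:06 AM.
The encore starts at 10:06 AM − 140 min = 7:46 AM.
The headliner ends at 7:46 AM + 182 min = 10:48 AM.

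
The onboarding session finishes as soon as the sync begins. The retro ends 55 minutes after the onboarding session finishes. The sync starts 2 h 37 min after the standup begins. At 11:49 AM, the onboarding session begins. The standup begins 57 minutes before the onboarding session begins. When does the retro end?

2:24 PM

The standup starts at 11:49 AM − 57 min = 10:52 AM.
The sync starts at 10:52 AM + 157 min = 1:29 PM.
So the onboarding session ends at 1:29 PM.
The retro ends at 1:29 PM + 55 min = 2:24 PM.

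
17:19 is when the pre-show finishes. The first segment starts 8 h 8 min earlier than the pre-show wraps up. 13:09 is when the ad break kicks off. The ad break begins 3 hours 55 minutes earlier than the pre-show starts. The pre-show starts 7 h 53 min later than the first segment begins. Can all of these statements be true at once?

Yes

The first segment starts at 17:19 − 488 min = 09:11.
The pre-show starts at 09:11 + 473 min = 17:04.
The ad break starts at 17:04 − 235 min = 13:09.
That matches the stated 13:09, so the schedule is consistent.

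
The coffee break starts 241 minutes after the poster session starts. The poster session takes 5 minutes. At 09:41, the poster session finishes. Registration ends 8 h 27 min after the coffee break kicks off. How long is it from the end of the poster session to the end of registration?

The poster session starts at 09:41 − 5 min = 09:36.
The coffee break starts at 09:36 + 241 min = 13:37.
Registration ends at 13:37 + 507 min = 22:04.
From 09:41 to 22:04 is 743 minutes.

743 minutes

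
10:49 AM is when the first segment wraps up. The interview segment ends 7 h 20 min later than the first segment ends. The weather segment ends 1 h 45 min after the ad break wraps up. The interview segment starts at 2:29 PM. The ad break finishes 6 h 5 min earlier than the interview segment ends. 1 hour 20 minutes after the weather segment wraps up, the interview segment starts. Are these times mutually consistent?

The interview segment ends at 10:49 AM + 440 min = 6:09 PM.
The ad break ends at 6:09 PM − 365 min = 12:04 PM.
The weather segment ends at 12:04 PM + 105 min = 1:49 PM.
The interview segment starts at 1:49 PM + 80 min = 3:09 PM.
But the interview segment is also said to start at 2:29 PM — a 40-minute conflict.

No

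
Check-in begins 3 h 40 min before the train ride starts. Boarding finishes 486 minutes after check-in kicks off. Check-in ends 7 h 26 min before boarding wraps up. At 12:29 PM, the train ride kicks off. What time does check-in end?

9:29 AM

Check-in starts at 12:29 PM − 220 min = 8:49 AM.
Boarding ends at 8:49 AM + 486 min = 4:55 PM.
Check-in ends at 4:55 PM − 446 min = 9:29 AM.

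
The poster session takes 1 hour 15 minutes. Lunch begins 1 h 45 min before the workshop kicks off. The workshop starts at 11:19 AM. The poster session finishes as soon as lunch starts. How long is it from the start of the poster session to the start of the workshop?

3 hours

Lunch starts at 11:19 AM − 105 min = 9:34 AM.
So the poster session ends at 9:34 AM.
The poster session starts at 9:34 AM − 75 min = 8:19 AM.
From 8:19 AM to 11:19 AM is 3 hours.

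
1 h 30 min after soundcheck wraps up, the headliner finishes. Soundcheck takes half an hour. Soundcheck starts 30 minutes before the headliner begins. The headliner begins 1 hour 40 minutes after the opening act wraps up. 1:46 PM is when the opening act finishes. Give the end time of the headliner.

4:56 PM

The headliner starts at 1:46 PM + 100 min = 3:26 PM.
Soundcheck starts at 3:26 PM − 30 min = 2:56 PM.
Soundcheck ends at 2:56 PM + 30 min = 3:26 PM.
The headliner ends at 3:26 PM + 90 min = 4:56 PM.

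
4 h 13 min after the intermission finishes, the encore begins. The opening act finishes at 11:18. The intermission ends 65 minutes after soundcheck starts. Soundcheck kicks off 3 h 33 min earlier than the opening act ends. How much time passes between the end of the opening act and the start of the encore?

Soundcheck starts at 11:18 − 213 min = 07:45.
The intermission ends at 07:45 + 65 min = 08:50.
The encore starts at 08:50 + 253 min = 13:03.
From 11:18 to 13:03 is 105 minutes.

105 minutes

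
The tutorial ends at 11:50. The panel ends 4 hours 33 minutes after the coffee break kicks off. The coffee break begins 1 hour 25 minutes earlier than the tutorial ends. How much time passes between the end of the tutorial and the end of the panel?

The coffee break starts at 11:50 − 85 min = 10:25.
The panel ends at 10:25 + 273 min = 14:58.
From 11:50 to 14:58 is 188 minutes.

188 minutes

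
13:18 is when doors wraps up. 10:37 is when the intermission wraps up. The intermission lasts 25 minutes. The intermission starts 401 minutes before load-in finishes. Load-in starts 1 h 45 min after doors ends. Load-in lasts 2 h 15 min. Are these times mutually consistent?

Load-in starts at 13:18 + 105 min = 15:03.
Load-in ends at 15:03 + 135 min = 17:18.
The intermission starts at 17:18 − 401 min = 10:37.
The intermission ends at 10:37 + 25 min = 11:02.
But the intermission is also said to end at 10:37 — a 25-minute conflict.

No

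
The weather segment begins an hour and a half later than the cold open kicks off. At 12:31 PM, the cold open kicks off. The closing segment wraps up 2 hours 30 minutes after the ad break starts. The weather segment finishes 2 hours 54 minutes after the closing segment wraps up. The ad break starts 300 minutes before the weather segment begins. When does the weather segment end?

2:25 PM

The weather segment starts at 12:31 PM + 90 min = 2:01 PM.
The ad break starts at 2:01 PM − 300 min = 9:01 AM.
The closing segment ends at 9:01 AM + 150 min = 11:31 AM.
The weather segment ends at 11:31 AM + 174 min = 2:25 PM.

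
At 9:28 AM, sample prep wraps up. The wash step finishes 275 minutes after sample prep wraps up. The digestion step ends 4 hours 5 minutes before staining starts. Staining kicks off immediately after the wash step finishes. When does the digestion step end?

9:58 AM

The wash step ends at 9:28 AM + 275 min = 2:03 PM.
So staining starts at 2:03 PM.
The digestion step ends at 2:03 PM − 245 min = 9:58 AM.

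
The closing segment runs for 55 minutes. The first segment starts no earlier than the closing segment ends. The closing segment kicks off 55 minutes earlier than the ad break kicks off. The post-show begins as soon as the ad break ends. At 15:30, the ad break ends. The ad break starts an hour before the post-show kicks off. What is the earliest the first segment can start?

The post-show starts at 15:30.
The ad break starts at 15:30 − 60 min = 14:30.
The closing segment starts at 14:30 − 55 min = 13:35.
The closing segment ends at 13:35 + 55 min = 14:30.
The first segment is bounded by the closing segment, so the earliest it can start is 14:30.

14:30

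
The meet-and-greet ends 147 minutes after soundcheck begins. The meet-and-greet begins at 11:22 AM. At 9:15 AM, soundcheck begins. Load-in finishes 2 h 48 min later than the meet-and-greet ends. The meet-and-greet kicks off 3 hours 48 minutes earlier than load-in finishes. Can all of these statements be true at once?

The meet-and-greet ends at 9:15 AM + 147 min = 11:42 AM.
Load-in ends at 11:42 AM + 168 min = 2:30 PM.
The meet-and-greet starts at 2:30 PM − 228 min = 10:42 AM.
But the meet-and-greet is also said to start at 11:22 AM — a 40-minute conflict.

No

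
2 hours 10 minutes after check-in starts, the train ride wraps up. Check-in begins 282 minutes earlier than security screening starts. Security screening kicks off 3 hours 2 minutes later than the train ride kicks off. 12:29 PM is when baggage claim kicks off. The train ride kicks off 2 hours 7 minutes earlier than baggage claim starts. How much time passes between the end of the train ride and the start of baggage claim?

The train ride starts at 12:29 PM − 127 min = 10:22 AM.
Security screening starts at 10:22 AM + 182 min = 1:24 PM.
Check-in starts at 1:24 PM − 282 min = 8:42 AM.
The train ride ends at 8:42 AM + 130 min = 10:52 AM.
From 10:52 AM to 12:29 PM is 1 h 37 min.

1 h 37 min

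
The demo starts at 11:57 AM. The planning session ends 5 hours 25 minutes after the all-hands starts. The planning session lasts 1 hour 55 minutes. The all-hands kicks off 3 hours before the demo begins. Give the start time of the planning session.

The all-hands starts at 11:57 AM − 180 min = 8:57 AM.
The planning session ends at 8:57 AM + 325 min = 2:22 PM.
The planning session starts at 2:22 PM − 115 min = 12:27 PM.

12:27 PM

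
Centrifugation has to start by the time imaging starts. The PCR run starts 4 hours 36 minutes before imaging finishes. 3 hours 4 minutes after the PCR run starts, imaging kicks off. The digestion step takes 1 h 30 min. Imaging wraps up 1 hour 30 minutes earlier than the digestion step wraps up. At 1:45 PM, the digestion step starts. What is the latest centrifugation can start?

The digestion step ends at 1:45 PM + 90 min = 3:15 PM.
Imaging ends at 3:15 PM − 90 min = 1:45 PM.
The PCR run starts at 1:45 PM − 276 min = 9:09 AM.
Imaging starts at 9:09 AM + 184 min = 12:13 PM.
Centrifugation is bounded by imaging, so the latest it can start is 12:13 PM.

12:13 PM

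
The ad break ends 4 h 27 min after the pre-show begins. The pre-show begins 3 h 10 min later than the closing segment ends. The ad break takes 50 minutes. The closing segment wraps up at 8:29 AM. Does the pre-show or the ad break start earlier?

the pre-show

The pre-show starts at 8:29 AM + 190 min = 11:39 AM.
The ad break ends at 11:39 AM + 267 min = 4:06 PM.
The ad break starts at 4:06 PM − 50 min = 3:16 PM.
The pre-show starts at 11:39 AM and the ad break starts at 3:16 PM, so the pre-show is first.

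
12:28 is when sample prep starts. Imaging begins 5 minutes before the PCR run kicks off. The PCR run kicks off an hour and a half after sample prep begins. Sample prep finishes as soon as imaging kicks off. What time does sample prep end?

The PCR run starts at 12:28 + 90 min = 13:58.
Imaging starts at 13:58 − 5 min = 13:53.
So sample prep ends at 13:53.

13:53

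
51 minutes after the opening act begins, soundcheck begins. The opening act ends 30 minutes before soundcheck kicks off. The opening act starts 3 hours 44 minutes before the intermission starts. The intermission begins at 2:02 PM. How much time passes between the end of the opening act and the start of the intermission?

The opening act starts at 2:02 PM − 224 min = 10:18 AM.
Soundcheck starts at 10:18 AM + 51 min = 11:09 AM.
The opening act ends at 11:09 AM − 30 min = 10:39 AM.
From 10:39 AM to 2:02 PM is 203 minutes.

203 minutes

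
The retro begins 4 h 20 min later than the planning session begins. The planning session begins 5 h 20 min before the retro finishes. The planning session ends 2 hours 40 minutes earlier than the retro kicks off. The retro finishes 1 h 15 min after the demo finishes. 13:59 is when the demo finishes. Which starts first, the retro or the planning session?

The retro ends at 13:59 + 75 min = 15:14.
The planning session starts at 15:14 − 320 min = 09:54.
The retro starts at 09:54 + 260 min = 14:14.
The retro starts at 14:14 and the planning session starts at 09:54, so the planning session is first.

the planning session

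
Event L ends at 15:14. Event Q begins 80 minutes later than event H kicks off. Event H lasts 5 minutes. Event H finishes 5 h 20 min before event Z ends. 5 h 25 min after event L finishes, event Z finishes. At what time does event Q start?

Event Z ends at 15:14 + 325 min = 20:39.
Event H ends at 20:39 − 320 min = 15:19.
Event H starts at 15:19 − 5 min = 15:14.
Event Q starts at 15:14 + 80 min = 16:34.

16:34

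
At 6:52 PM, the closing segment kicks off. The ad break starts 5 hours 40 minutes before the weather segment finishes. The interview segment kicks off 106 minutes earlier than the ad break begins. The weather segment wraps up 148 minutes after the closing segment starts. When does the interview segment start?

The weather segment ends at 6:52 PM + 148 min = 9:20 PM.
The ad break starts at 9:20 PM − 340 min = 3:40 PM.
The interview segment starts at 3:40 PM − 106 min = 1:54 PM.

1:54 PM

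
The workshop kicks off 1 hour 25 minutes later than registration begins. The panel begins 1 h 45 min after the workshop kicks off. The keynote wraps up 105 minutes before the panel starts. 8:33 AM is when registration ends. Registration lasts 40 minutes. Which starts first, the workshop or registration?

Registration starts at 8:33 AM − 40 min = 7:53 AM.
The workshop starts at 7:53 AM + 85 min = 9:18 AM.
The workshop starts at 9:18 AM and registration starts at 7:53 AM, so registration is first.

registration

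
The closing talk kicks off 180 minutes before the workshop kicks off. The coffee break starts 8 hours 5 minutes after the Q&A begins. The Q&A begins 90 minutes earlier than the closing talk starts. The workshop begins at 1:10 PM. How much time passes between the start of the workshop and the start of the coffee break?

The closing talk starts at 1:10 PM − 180 min = 10:10 AM.
The Q&A starts at 10:10 AM − 90 min = 8:40 AM.
The coffee break starts at 8:40 AM + 485 min = 4:45 PM.
From 1:10 PM to 4:45 PM is 3 h 35 min.

3 h 35 min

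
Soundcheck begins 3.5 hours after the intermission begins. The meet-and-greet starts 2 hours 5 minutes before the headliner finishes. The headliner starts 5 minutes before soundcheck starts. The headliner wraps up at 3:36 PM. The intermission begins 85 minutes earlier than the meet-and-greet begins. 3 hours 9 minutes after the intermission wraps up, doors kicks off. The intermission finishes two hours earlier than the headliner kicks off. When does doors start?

4:40 PM

The meet-and-greet starts at 3:36 PM − 125 min = 1:31 PM.
The intermission starts at 1:31 PM − 85 min = 12:06 PM.
Soundcheck starts at 12:06 PM + 210 min = 3:36 PM.
The headliner starts at 3:36 PM − 5 min = 3:31 PM.
The intermission ends at 3:31 PM − 120 min = 1:31 PM.
Doors starts at 1:31 PM + 189 min = 4:40 PM.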